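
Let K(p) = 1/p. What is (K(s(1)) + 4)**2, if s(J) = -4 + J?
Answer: 121/9 ≈ 13.444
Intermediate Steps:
(K(s(1)) + 4)**2 = (1/(-4 + 1) + 4)**2 = (1/(-3) + 4)**2 = (-1/3 + 4)**2 = (11/3)**2 = 121/9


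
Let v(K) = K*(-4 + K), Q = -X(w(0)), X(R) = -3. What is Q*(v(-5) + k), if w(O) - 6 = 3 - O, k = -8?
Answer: 111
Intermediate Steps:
w(O) = 9 - O (w(O) = 6 + (3 - O) = 9 - O)
Q = 3 (Q = -1*(-3) = 3)
Q*(v(-5) + k) = 3*(-5*(-4 - 5) - 8) = 3*(-5*(-9) - 8) = 3*(45 - 8) = 3*37 = 111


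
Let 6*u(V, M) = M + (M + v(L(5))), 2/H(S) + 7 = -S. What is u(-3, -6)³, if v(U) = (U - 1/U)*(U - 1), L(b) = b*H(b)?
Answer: -11867954041/1259712000 ≈ -9.4212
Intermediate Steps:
H(S) = 2/(-7 - S)
L(b) = -2*b/(7 + b) (L(b) = b*(-2/(7 + b)) = -2*b/(7 + b))
v(U) = (-1 + U)*(U - 1/U) (v(U) = (U - 1/U)*(-1 + U) = (-1 + U)*(U - 1/U))
u(V, M) = -121/1080 + M/3 (u(V, M) = (M + (M + (-1 + 1/(-2*5/(7 + 5)) + (-2*5/(7 + 5))² - (-2)*5/(7 + 5))))/6 = (M + (M + (-1 + 1/(-2*5/12) + (-2*5/12)² - (-2)*5/12)))/6 = (M + (M + (-1 + 1/(-2*5*1/12) + (-2*5*1/12)² - (-2)*5/12)))/6 = (M + (M + (-1 + 1/(-⅚) + (-⅚)² - 1*(-⅚))))/6 = (M + (M + (-1 - 6/5 + 25/36 + ⅚)))/6 = (M + (M - 121/180))/6 = (M + (-121/180 + M))/6 = (-121/180 + 2*M)/6 = -121/1080 + M/3)
u(-3, -6)³ = (-121/1080 + (⅓)*(-6))³ = (-121/1080 - 2)³ = (-2281/1080)³ = -11867954041/1259712000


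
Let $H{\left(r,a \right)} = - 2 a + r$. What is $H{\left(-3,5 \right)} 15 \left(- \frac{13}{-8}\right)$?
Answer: $- \frac{2535}{8} \approx -316.88$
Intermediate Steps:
$H{\left(r,a \right)} = r - 2 a$
$H{\left(-3,5 \right)} 15 \left(- \frac{13}{-8}\right) = \left(-3 - 10\right) 15 \left(- \frac{13}{-8}\right) = \left(-3 - 10\right) 15 \left(\left(-13\right) \left(- \frac{1}{8}\right)\right) = \left(-13\right) 15 \cdot \frac{13}{8} = \left(-195\right) \frac{13}{8} = - \frac{2535}{8}$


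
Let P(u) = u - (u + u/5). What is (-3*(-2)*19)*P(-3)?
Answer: 342/5 ≈ 68.400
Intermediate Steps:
P(u) = -u/5 (P(u) = u - (u + u*(1/5)) = u - (u + u/5) = u - 6*u/5 = -u/5)
(-3*(-2)*19)*P(-3) = (-3*(-2)*19)*(-1/5*(-3)) = (6*19)*(3/5) = 114*(3/5) = 342/5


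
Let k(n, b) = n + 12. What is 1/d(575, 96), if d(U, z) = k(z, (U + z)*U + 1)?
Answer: 1/108 ≈ 0.0092593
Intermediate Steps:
k(n, b) = 12 + n
d(U, z) = 12 + z
1/d(575, 96) = 1/(12 + 96) = 1/108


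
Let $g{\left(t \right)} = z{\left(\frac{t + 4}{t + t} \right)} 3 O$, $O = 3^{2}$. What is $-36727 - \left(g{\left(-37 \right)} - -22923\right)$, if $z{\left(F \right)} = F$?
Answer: $- \frac{4414991}{74} \approx -59662.0$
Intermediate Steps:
$O = 9$
$g{\left(t \right)} = \frac{27 \left(4 + t\right)}{2 t}$ ($g{\left(t \right)} = \frac{t + 4}{t + t} 3 \cdot 9 = \frac{4 + t}{2 t} 3 \cdot 9 = \frac{3 \left(4 + t\right)}{2 t} 9 = \frac{27 \left(4 + t\right)}{2 t}$)
$-36727 - \left(g{\left(-37 \right)} - -22923\right) = -36727 - \left(\left(\frac{27}{2} + \frac{54}{-37}\right) - -22923\right) = -36727 - \left(\left(\frac{27}{2} + 54 \left(- \frac{1}{37}\right)\right) + 22923\right) = -36727 - \left(\left(\frac{27}{2} - \frac{54}{37}\right) + 22923\right) = -36727 - \left(\frac{891}{74} + 22923\right) = -36727 - \frac{1697193}{74} = - \frac{4414991}{74}$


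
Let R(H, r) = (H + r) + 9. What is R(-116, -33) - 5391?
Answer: -5531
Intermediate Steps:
R(H, r) = 9 + H + r
R(-116, -33) - 5391 = (9 - 116 - 33) - 5391 = -140 - 5391 = -5531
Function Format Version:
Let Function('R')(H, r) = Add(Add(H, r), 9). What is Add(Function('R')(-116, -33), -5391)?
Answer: -5531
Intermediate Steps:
Function('R')(H, r) = Add(9, H, r)
Add(Function('R')(-116, -33), -5391) = Add(Add(9, -116, -33), -5391) = Add(-140, -5391) = -5531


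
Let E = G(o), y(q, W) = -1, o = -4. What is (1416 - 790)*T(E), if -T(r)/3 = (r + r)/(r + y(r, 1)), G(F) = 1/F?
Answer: -3756/5 ≈ -751.20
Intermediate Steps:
E = -1/4 (E = 1/(-4) = -1/4 ≈ -0.25000)
T(r) = -6*r/(-1 + r) (T(r) = -3*(r + r)/(r - 1) = -3*2*r/(-1 + r) = -6*r/(-1 + r))
(1416 - 790)*T(E) = (1416 - 790)*(-6*(-1/4)/(-1 - 1/4)) = 626*(-6*(-1/4)/(-5/4)) = 626*(-6*(-1/4)*(-4/5)) = 626*(-6/5) = -3756/5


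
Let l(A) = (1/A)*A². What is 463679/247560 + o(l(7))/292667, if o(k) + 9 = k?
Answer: 135703046773/72452642520 ≈ 1.8730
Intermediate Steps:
l(A) = A (l(A) = A²/A = A)
o(k) = -9 + k
463679/247560 + o(l(7))/292667 = 463679/247560 + (-9 + 7)/292667 = 463679*(1/247560) - 2*1/292667 = 463679/247560 - 2/292667 = 135703046773/72452642520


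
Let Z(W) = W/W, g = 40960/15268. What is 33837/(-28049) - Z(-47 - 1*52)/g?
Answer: -453553913/287221760 ≈ -1.5791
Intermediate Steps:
g = 10240/3817 (g = 40960*(1/15268) = 10240/3817 ≈ 2.6827)
Z(W) = 1
33837/(-28049) - Z(-47 - 1*52)/g = 33837/(-28049) - 1/10240/3817 = 33837*(-1/28049) - 3817/10240 = -33837/28049 - 1*3817/10240 = -33837/28049 - 3817/10240 = -453553913/287221760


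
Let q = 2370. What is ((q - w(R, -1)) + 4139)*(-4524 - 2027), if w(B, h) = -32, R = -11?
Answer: -42850091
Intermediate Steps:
((q - w(R, -1)) + 4139)*(-4524 - 2027) = ((2370 - 1*(-32)) + 4139)*(-4524 - 2027) = ((2370 + 32) + 4139)*(-6551) = (2402 + 4139)*(-6551) = 6541*(-6551) = -42850091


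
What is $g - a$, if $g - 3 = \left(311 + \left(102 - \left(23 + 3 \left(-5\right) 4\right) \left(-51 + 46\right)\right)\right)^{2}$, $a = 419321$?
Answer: $-367334$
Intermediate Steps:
$g = 51987$ ($g = 3 + \left(311 + \left(102 - \left(23 + 3 \left(-5\right) 4\right) \left(-51 + 46\right)\right)\right)^{2} = 3 + \left(311 + \left(102 - \left(23 - 60\right) \left(-5\right)\right)\right)^{2} = 3 + \left(311 + \left(102 - \left(-37\right) \left(-5\right)\right)\right)^{2} = 3 + \left(311 + \left(102 - 185\right)\right)^{2} = 3 + \left(311 - 83\right)^{2} = 3 + 228^{2} = 3 + 51984 = 51987$)
$g - a = 51987 - 419321 = -367334$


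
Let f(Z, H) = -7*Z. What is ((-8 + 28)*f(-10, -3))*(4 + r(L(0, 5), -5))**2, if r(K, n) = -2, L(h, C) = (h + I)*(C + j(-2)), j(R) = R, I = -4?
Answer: 5600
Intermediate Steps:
L(h, C) = (-4 + h)*(-2 + C) (L(h, C) = (h - 4)*(C - 2) = (-4 + h)*(-2 + C))
((-8 + 28)*f(-10, -3))*(4 + r(L(0, 5), -5))**2 = ((-8 + 28)*(-7*(-10)))*(4 - 2)**2 = (20*70)*2**2 = 1400*4 = 5600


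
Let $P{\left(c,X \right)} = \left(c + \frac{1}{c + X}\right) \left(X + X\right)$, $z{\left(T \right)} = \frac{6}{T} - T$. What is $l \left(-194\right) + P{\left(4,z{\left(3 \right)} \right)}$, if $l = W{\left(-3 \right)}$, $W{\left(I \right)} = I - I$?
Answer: $- \frac{26}{3} \approx -8.6667$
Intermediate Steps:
$W{\left(I \right)} = 0$
$l = 0$
$z{\left(T \right)} = - T + \frac{6}{T}$
$P{\left(c,X \right)} = 2 X \left(c + \frac{1}{X + c}\right)$ ($P{\left(c,X \right)} = \left(c + \frac{1}{X + c}\right) 2 X = 2 X \left(c + \frac{1}{X + c}\right)$)
$l \left(-194\right) + P{\left(4,z{\left(3 \right)} \right)} = 0 \left(-194\right) + \frac{2 \left(\left(-1\right) 3 + \frac{6}{3}\right) \left(1 + 4^{2} + \left(\left(-1\right) 3 + \frac{6}{3}\right) 4\right)}{\left(\left(-1\right) 3 + \frac{6}{3}\right) + 4} = 0 + \frac{2 \left(-3 + 6 \cdot \frac{1}{3}\right) \left(1 + 16 + \left(-3 + 6 \cdot \frac{1}{3}\right) 4\right)}{\left(-3 + 6 \cdot \frac{1}{3}\right) + 4} = 0 + \frac{2 \left(-3 + 2\right) \left(1 + 16 + \left(-3 + 2\right) 4\right)}{\left(-3 + 2\right) + 4} = 0 + 2 \left(-1\right) \frac{1}{-1 + 4} \left(1 + 16 - 4\right) = 0 + 2 \left(-1\right) \frac{1}{3} \left(1 + 16 - 4\right) = 0 + 2 \left(-1\right) \frac{1}{3} \cdot 13 = 0 - \frac{26}{3} = - \frac{26}{3}$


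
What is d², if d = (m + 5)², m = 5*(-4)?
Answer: 50625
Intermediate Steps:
m = -20
d = 225 (d = (-20 + 5)² = (-15)² = 225)
d² = 225² = 50625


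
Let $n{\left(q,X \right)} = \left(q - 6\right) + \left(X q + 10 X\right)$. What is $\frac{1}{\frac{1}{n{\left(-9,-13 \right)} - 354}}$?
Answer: $-382$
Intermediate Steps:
$n{\left(q,X \right)} = -6 + q + 10 X + X q$ ($n{\left(q,X \right)} = \left(-6 + q\right) + \left(10 X + X q\right) = -6 + q + 10 X + X q$)
$\frac{1}{\frac{1}{n{\left(-9,-13 \right)} - 354}} = \frac{1}{\frac{1}{\left(-6 - 9 + 10 \left(-13\right) - -117\right) - 354}} = \frac{1}{\frac{1}{\left(-6 - 9 - 130 + 117\right) - 354}} = \frac{1}{\frac{1}{-28 - 354}} = \frac{1}{\frac{1}{-382}} = \frac{1}{- \frac{1}{382}} = -382$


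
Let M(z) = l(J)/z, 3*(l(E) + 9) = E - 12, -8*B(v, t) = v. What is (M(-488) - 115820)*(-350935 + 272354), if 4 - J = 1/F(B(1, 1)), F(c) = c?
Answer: 4441409985731/488 ≈ 9.1012e+9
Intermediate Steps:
B(v, t) = -v/8
J = 12 (J = 4 - 1/((-1/8*1)) = 4 - 1/(-1/8) = 4 - 1*(-8) = 4 + 8 = 12)
l(E) = -13 + E/3 (l(E) = -9 + (E - 12)/3 = -9 + (-12 + E)/3 = -9 + (-4 + E/3) = -13 + E/3)
M(z) = -9/z (M(z) = (-13 + (1/3)*12)/z = (-13 + 4)/z = -9/z)
(M(-488) - 115820)*(-350935 + 272354) = (-9/(-488) - 115820)*(-350935 + 272354) = (-9*(-1/488) - 115820)*(-78581) = (9/488 - 115820)*(-78581) = -56520151/488*(-78581) = 4441409985731/488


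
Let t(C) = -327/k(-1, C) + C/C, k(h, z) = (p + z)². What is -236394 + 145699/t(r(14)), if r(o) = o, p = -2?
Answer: -21413586/61 ≈ -3.5104e+5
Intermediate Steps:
k(h, z) = (-2 + z)²
t(C) = 1 - 327/(-2 + C)² (t(C) = -327/(-2 + C)² + C/C = -327/(-2 + C)² + 1 = 1 - 327/(-2 + C)²)
-236394 + 145699/t(r(14)) = -236394 + 145699/(1 - 327/(-2 + 14)²) = -236394 + 145699/(1 - 327/12²) = -236394 + 145699/(1 - 327*1/144) = -236394 + 145699/(1 - 109/48) = -236394 + 145699/(-61/48) = -236394 + 145699*(-48/61) = -236394 - 6993552/61 = -21413586/61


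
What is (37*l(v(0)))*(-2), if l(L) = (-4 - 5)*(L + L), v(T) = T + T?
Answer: 0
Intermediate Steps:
v(T) = 2*T
l(L) = -18*L
(37*l(v(0)))*(-2) = (37*(-36*0))*(-2) = (37*(-18*0))*(-2) = (37*0)*(-2) = 0*(-2) = 0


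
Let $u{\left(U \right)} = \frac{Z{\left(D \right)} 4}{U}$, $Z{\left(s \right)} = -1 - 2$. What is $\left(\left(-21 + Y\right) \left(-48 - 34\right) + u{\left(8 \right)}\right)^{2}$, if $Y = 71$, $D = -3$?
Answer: $\frac{67289209}{4} \approx 1.6822 \cdot 10^{7}$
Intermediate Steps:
$Z{\left(s \right)} = -3$ ($Z{\left(s \right)} = -1 - 2 = -3$)
$u{\left(U \right)} = - \frac{12}{U}$ ($u{\left(U \right)} = \frac{\left(-3\right) 4}{U} = - \frac{12}{U}$)
$\left(\left(-21 + Y\right) \left(-48 - 34\right) + u{\left(8 \right)}\right)^{2} = \left(\left(-21 + 71\right) \left(-48 - 34\right) - \frac{12}{8}\right)^{2} = \left(50 \left(-82\right) - \frac{3}{2}\right)^{2} = \left(-4100 - \frac{3}{2}\right)^{2} = \left(- \frac{8203}{2}\right)^{2} = \frac{67289209}{4}$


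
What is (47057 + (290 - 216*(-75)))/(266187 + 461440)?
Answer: 63547/727627 ≈ 0.087335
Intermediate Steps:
(47057 + (290 - 216*(-75)))/(266187 + 461440) = (47057 + (290 + 16200))/727627 = (47057 + 16490)*(1/727627) = 63547*(1/727627) = 63547/727627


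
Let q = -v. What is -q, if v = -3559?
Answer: -3559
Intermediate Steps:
q = 3559 (q = -1*(-3559) = 3559)
-q = -1*3559 = -3559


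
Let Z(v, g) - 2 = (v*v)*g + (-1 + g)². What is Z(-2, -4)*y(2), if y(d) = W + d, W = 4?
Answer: 66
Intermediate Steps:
Z(v, g) = 2 + (-1 + g)² + g*v² (Z(v, g) = 2 + ((v*v)*g + (-1 + g)²) = 2 + (v²*g + (-1 + g)²) = 2 + (g*v² + (-1 + g)²) = 2 + ((-1 + g)² + g*v²) = 2 + (-1 + g)² + g*v²)
y(d) = 4 + d
Z(-2, -4)*y(2) = (2 + (-1 - 4)² - 4*(-2)²)*(4 + 2) = (2 + (-5)² - 4*4)*6 = (2 + 25 - 16)*6 = 11*6 = 66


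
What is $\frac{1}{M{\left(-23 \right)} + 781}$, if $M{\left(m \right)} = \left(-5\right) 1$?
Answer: $\frac{1}{776} \approx 0.0012887$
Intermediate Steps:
$M{\left(m \right)} = -5$
$\frac{1}{M{\left(-23 \right)} + 781} = \frac{1}{-5 + 781} = \frac{1}{776}$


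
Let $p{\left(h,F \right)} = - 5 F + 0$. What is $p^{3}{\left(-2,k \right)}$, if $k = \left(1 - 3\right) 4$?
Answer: $64000$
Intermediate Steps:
$k = -8$ ($k = \left(-2\right) 4 = -8$)
$p{\left(h,F \right)} = - 5 F$
$p^{3}{\left(-2,k \right)} = \left(\left(-5\right) \left(-8\right)\right)^{3} = 40^{3} = 64000$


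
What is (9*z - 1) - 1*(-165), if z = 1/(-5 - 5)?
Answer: 1631/10 ≈ 163.10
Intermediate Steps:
z = -⅒ (z = 1/(-10) = -⅒ ≈ -0.10000)
(9*z - 1) - 1*(-165) = (9*(-⅒) - 1) - 1*(-165) = (-9/10 - 1) + 165 = -19/10 + 165 = 1631/10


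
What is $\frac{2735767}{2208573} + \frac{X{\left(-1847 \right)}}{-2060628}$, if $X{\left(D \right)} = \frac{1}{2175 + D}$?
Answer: $\frac{616355522860385}{497581178446944} \approx 1.2387$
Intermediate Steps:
$\frac{2735767}{2208573} + \frac{X{\left(-1847 \right)}}{-2060628} = \frac{2735767}{2208573} + \frac{1}{\left(2175 - 1847\right) \left(-2060628\right)} = 2735767 \cdot \frac{1}{2208573} + \frac{1}{328} \left(- \frac{1}{2060628}\right) = \frac{2735767}{2208573} + \frac{1}{328} \left(- \frac{1}{2060628}\right) = \frac{2735767}{2208573} - \frac{1}{675885984} = \frac{616355522860385}{497581178446944}$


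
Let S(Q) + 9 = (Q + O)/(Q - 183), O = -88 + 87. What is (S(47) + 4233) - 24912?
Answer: -1406807/68 ≈ -20688.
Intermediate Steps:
O = -1
S(Q) = -9 + (-1 + Q)/(-183 + Q) (S(Q) = -9 + (Q - 1)/(Q - 183) = -9 + (-1 + Q)/(-183 + Q))
(S(47) + 4233) - 24912 = (2*(823 - 4*47)/(-183 + 47) + 4233) - 24912 = (2*(823 - 188)/(-136) + 4233) - 24912 = (2*(-1/136)*635 + 4233) - 24912 = (-635/68 + 4233) - 24912 = 287209/68 - 24912 = -1406807/68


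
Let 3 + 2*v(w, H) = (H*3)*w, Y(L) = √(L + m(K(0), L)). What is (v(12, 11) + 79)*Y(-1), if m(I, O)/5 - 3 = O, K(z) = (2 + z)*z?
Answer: 1653/2 ≈ 826.50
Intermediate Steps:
K(z) = z*(2 + z)
m(I, O) = 15 + 5*O
Y(L) = √(15 + 6*L) (Y(L) = √(L + (15 + 5*L)) = √(15 + 6*L))
v(w, H) = -3/2 + 3*H*w/2 (v(w, H) = -3/2 + ((H*3)*w)/2 = -3/2 + ((3*H)*w)/2 = -3/2 + (3*H*w)/2 = -3/2 + 3*H*w/2)
(v(12, 11) + 79)*Y(-1) = ((-3/2 + (3/2)*11*12) + 79)*√(15 + 6*(-1)) = ((-3/2 + 198) + 79)*√(15 - 6) = (393/2 + 79)*√9 = (551/2)*3 = 1653/2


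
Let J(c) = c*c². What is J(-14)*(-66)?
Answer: 181104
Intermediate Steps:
J(c) = c³
J(-14)*(-66) = (-14)³*(-66) = -2744*(-66) = 181104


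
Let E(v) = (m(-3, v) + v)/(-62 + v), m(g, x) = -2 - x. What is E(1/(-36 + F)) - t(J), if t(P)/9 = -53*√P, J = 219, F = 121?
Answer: 170/5269 + 477*√219 ≈ 7059.0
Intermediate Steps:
t(P) = -477*√P (t(P) = 9*(-53*√P) = -477*√P)
E(v) = -2/(-62 + v) (E(v) = ((-2 - v) + v)/(-62 + v) = -2/(-62 + v))
E(1/(-36 + F)) - t(J) = -2/(-62 + 1/(-36 + 121)) - (-477)*√219 = -2/(-62 + 1/85) + 477*√219 = -2/(-5269/85) + 477*√219 = -2*(-85/5269) + 477*√219 = 170/5269 + 477*√219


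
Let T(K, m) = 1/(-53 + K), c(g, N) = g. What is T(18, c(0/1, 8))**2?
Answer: 1/1225 ≈ 0.00081633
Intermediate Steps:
T(18, c(0/1, 8))**2 = (1/(-53 + 18))**2 = (1/(-35))**2 = (-1/35)**2 = 1/1225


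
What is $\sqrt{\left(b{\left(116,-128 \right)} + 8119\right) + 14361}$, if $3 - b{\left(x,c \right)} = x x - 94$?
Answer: $\sqrt{9121} \approx 95.504$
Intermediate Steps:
$b{\left(x,c \right)} = 97 - x^{2}$ ($b{\left(x,c \right)} = 3 - \left(x x - 94\right) = 3 - \left(x^{2} - 94\right) = 3 - \left(-94 + x^{2}\right) = 97 - x^{2}$)
$\sqrt{\left(b{\left(116,-128 \right)} + 8119\right) + 14361} = \sqrt{\left(\left(97 - 116^{2}\right) + 8119\right) + 14361} = \sqrt{\left(\left(97 - 13456\right) + 8119\right) + 14361} = \sqrt{\left(-13359 + 8119\right) + 14361} = \sqrt{-5240 + 14361} = \sqrt{9121}$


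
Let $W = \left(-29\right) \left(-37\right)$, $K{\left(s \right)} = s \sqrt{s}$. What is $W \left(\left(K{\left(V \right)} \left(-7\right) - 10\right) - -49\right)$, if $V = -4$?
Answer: $41847 + 60088 i \approx 41847.0 + 60088.0 i$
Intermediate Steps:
$K{\left(s \right)} = s^{\frac{3}{2}}$
$W = 1073$
$W \left(\left(K{\left(V \right)} \left(-7\right) - 10\right) - -49\right) = 1073 \left(\left(\left(-4\right)^{\frac{3}{2}} \left(-7\right) - 10\right) - -49\right) = 1073 \left(\left(- 8 i \left(-7\right) - 10\right) + \left(60 - 11\right)\right) = 1073 \left(\left(56 i - 10\right) + 49\right) = 1073 \left(\left(-10 + 56 i\right) + 49\right) = 1073 \left(39 + 56 i\right) = 41847 + 60088 i$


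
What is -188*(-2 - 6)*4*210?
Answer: 1263360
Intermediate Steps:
-188*(-2 - 6)*4*210 = -(-1504)*4*210 = -188*(-32)*210 = 6016*210 = 1263360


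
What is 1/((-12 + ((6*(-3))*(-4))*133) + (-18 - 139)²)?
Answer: 1/34213 ≈ 2.9229e-5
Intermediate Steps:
1/((-12 + ((6*(-3))*(-4))*133) + (-18 - 139)²) = 1/((-12 - 18*(-4)*133) + (-157)²) = 1/((-12 + 72*133) + 24649) = 1/((-12 + 9576) + 24649) = 1/(9564 + 24649) = 1/34213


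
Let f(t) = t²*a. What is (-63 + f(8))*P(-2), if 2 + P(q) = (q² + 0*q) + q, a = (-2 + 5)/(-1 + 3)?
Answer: 0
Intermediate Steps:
a = 3/2 ≈ 1.5000
f(t) = 3*t²/2 (f(t) = t²*(3/2) = 3*t²/2)
P(q) = -2 + q + q² (P(q) = -2 + ((q² + 0*q) + q) = -2 + ((q² + 0) + q) = -2 + (q² + q) = -2 + (q + q²) = -2 + q + q²)
(-63 + f(8))*P(-2) = (-63 + (3/2)*8²)*(-2 - 2 + (-2)²) = (-63 + (3/2)*64)*(-2 - 2 + 4) = (-63 + 96)*0 = 33*0 = 0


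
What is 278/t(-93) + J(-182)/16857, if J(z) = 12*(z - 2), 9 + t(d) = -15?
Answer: -263291/22476 ≈ -11.714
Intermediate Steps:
t(d) = -24 (t(d) = -9 - 15 = -24)
J(z) = -24 + 12*z (J(z) = 12*(-2 + z) = -24 + 12*z)
278/t(-93) + J(-182)/16857 = 278/(-24) + (-24 + 12*(-182))/16857 = 278*(-1/24) + (-24 - 2184)*(1/16857) = -139/12 - 2208*1/16857 = -139/12 - 736/5619 = -263291/22476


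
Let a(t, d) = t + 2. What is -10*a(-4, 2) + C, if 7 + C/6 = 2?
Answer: -10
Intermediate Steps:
a(t, d) = 2 + t
C = -30 (C = -42 + 6*2 = -42 + 12 = -30)
-10*a(-4, 2) + C = -10*(2 - 4) - 30 = -10*(-2) - 30 = 20 - 30 = -10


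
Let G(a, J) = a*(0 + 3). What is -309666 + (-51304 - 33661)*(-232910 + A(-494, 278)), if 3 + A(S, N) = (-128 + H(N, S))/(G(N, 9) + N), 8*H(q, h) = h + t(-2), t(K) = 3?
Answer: 176044348221559/8896 ≈ 1.9789e+10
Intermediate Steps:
H(q, h) = 3/8 + h/8 (H(q, h) = (h + 3)/8 = (3 + h)/8 = 3/8 + h/8)
G(a, J) = 3*a (G(a, J) = a*3 = 3*a)
A(S, N) = -3 + (-1021/8 + S/8)/(4*N) (A(S, N) = -3 + (-128 + (3/8 + S/8))/(3*N + N) = -3 + (-1021/8 + S/8)/((4*N)) = -3 + (-1021/8 + S/8)*(1/(4*N)) = -3 + (-1021/8 + S/8)/(4*N))
-309666 + (-51304 - 33661)*(-232910 + A(-494, 278)) = -309666 + (-51304 - 33661)*(-232910 + (1/32)*(-1021 - 494 - 96*278)/278) = -309666 - 84965*(-232910 + (1/32)*(1/278)*(-1021 - 494 - 26688)) = -309666 - 84965*(-232910 + (1/32)*(1/278)*(-28203)) = -309666 - 84965*(-232910 - 28203/8896) = -309666 - 84965*(-2071995563/8896) = -309666 + 176047103010295/8896 = 176044348221559/8896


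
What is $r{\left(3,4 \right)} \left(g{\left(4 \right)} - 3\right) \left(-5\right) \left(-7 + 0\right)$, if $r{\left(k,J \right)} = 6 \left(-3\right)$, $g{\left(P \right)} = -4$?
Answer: $4410$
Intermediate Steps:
$r{\left(k,J \right)} = -18$
$r{\left(3,4 \right)} \left(g{\left(4 \right)} - 3\right) \left(-5\right) \left(-7 + 0\right) = - 18 \left(-4 - 3\right) \left(-5\right) \left(-7 + 0\right) = - 18 \left(\left(-7\right) \left(-5\right)\right) \left(-7\right) = \left(-18\right) 35 \left(-7\right) = \left(-630\right) \left(-7\right) = 4410$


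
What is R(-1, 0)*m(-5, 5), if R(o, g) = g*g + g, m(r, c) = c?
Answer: 0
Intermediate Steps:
R(o, g) = g + g² (R(o, g) = g² + g = g + g²)
R(-1, 0)*m(-5, 5) = (0*(1 + 0))*5 = (0*1)*5 = 0*5 = 0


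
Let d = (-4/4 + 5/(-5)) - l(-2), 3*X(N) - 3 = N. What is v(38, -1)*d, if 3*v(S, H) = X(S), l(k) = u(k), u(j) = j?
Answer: 0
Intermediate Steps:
l(k) = k
X(N) = 1 + N/3
v(S, H) = 1/3 + S/9 (v(S, H) = (1 + S/3)/3 = 1/3 + S/9)
d = 0 (d = (-4/4 + 5/(-5)) - 1*(-2) = (-4*1/4 + 5*(-1/5)) + 2 = (-1 - 1) + 2 = -2 + 2 = 0)
v(38, -1)*d = (1/3 + (1/9)*38)*0 = (1/3 + 38/9)*0 = (41/9)*0 = 0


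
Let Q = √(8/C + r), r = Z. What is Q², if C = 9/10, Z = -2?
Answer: 62/9 ≈ 6.8889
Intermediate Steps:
C = 9/10 (C = 9*(⅒) = 9/10 ≈ 0.90000)
r = -2
Q = √62/3 (Q = √(8/(9/10) - 2) = √(8*(10/9) - 2) = √(80/9 - 2) = √(62/9) = √62/3 ≈ 2.6247)
Q² = (√62/3)² = 62/9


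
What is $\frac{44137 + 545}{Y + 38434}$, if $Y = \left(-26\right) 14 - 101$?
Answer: $\frac{44682}{37969} \approx 1.1768$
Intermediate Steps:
$Y = -465$ ($Y = -364 - 101 = -465$)
$\frac{44137 + 545}{Y + 38434} = \frac{44137 + 545}{-465 + 38434} = \frac{44682}{37969}$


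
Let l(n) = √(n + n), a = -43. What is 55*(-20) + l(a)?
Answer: -1100 + I*√86 ≈ -1100.0 + 9.2736*I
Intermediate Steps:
l(n) = √2*√n (l(n) = √(2*n) = √2*√n)
55*(-20) + l(a) = 55*(-20) + √2*√(-43) = -1100 + √2*(I*√43) = -1100 + I*√86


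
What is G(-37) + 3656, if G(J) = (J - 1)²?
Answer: 5100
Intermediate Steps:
G(J) = (-1 + J)²
G(-37) + 3656 = (-1 - 37)² + 3656 = (-38)² + 3656 = 1444 + 3656 = 5100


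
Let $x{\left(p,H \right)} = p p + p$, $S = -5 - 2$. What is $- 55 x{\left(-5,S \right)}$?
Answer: $-1100$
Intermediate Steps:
$S = -7$
$x{\left(p,H \right)} = p + p^{2}$ ($x{\left(p,H \right)} = p^{2} + p = p + p^{2}$)
$- 55 x{\left(-5,S \right)} = - 55 \left(- 5 \left(1 - 5\right)\right) = - 55 \left(\left(-5\right) \left(-4\right)\right) = \left(-55\right) 20 = -1100$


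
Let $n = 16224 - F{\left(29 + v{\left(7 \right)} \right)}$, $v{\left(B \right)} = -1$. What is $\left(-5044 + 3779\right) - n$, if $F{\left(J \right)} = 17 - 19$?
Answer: $-17491$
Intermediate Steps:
$F{\left(J \right)} = -2$
$n = 16226$ ($n = 16224 - -2 = 16224 + 2 = 16226$)
$\left(-5044 + 3779\right) - n = \left(-5044 + 3779\right) - 16226 = -1265 - 16226 = -17491$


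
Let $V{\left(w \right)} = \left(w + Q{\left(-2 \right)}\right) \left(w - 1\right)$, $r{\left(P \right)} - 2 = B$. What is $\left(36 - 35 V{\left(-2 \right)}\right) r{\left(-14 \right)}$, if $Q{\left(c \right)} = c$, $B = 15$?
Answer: $-6528$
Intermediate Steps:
$r{\left(P \right)} = 17$ ($r{\left(P \right)} = 2 + 15 = 17$)
$V{\left(w \right)} = \left(-1 + w\right) \left(-2 + w\right)$ ($V{\left(w \right)} = \left(w - 2\right) \left(w - 1\right) = \left(-2 + w\right) \left(-1 + w\right) = \left(-1 + w\right) \left(-2 + w\right)$)
$\left(36 - 35 V{\left(-2 \right)}\right) r{\left(-14 \right)} = \left(36 - 35 \left(2 + \left(-2\right)^{2} - -6\right)\right) 17 = \left(36 - 35 \left(2 + 4 + 6\right)\right) 17 = \left(36 - 420\right) 17 = \left(-384\right) 17 = -6528$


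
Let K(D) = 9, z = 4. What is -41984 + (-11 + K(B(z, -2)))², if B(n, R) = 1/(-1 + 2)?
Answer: -41980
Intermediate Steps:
B(n, R) = 1 (B(n, R) = 1/1 = 1)
-41984 + (-11 + K(B(z, -2)))² = -41984 + (-11 + 9)² = -41984 + (-2)² = -41984 + 4 = -41980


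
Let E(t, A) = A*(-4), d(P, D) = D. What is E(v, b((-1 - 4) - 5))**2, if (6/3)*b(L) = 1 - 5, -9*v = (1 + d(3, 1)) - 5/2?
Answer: 64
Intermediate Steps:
v = 1/18 (v = -((1 + 1) - 5/2)/9 = -(2 - 5*1/2)/9 = -(2 - 5/2)/9 = -1/9*(-1/2) = 1/18 ≈ 0.055556)
b(L) = -2 (b(L) = (1 - 5)/2 = (1/2)*(-4) = -2)
E(t, A) = -4*A
E(v, b((-1 - 4) - 5))**2 = (-4*(-2))**2 = 8**2 = 64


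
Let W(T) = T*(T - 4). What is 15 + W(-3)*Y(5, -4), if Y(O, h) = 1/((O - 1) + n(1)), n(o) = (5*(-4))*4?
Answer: 1119/76 ≈ 14.724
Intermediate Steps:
n(o) = -80 (n(o) = -20*4 = -80)
Y(O, h) = 1/(-81 + O) (Y(O, h) = 1/((O - 1) - 80) = 1/((-1 + O) - 80) = 1/(-81 + O))
W(T) = T*(-4 + T)
15 + W(-3)*Y(5, -4) = 15 + (-3*(-4 - 3))/(-81 + 5) = 15 - 3*(-7)/(-76) = 15 + 21*(-1/76) = 15 - 21/76 = 1119/76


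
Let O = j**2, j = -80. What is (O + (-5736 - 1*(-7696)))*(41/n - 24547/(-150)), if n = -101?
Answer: 2067509092/1515 ≈ 1.3647e+6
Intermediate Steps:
O = 6400 (O = (-80)**2 = 6400)
(O + (-5736 - 1*(-7696)))*(41/n - 24547/(-150)) = (6400 + (-5736 - 1*(-7696)))*(41/(-101) - 24547/(-150)) = (6400 + (-5736 + 7696))*(-1/101*41 - 24547*(-1/150)) = (6400 + 1960)*(-41/101 + 24547/150) = 8360*(2473097/15150) = 2067509092/1515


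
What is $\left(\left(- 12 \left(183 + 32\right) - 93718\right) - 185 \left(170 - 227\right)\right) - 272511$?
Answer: $-358264$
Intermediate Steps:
$\left(\left(- 12 \left(183 + 32\right) - 93718\right) - 185 \left(170 - 227\right)\right) - 272511 = \left(\left(\left(-12\right) 215 - 93718\right) - -10545\right) - 272511 = \left(\left(-2580 - 93718\right) + 10545\right) - 272511 = \left(-96298 + 10545\right) - 272511 = -85753 - 272511 = -358264$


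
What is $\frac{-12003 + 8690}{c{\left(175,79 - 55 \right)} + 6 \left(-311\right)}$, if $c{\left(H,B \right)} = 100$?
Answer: $\frac{3313}{1766} \approx 1.876$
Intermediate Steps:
$\frac{-12003 + 8690}{c{\left(175,79 - 55 \right)} + 6 \left(-311\right)} = \frac{-12003 + 8690}{100 + 6 \left(-311\right)} = - \frac{3313}{100 - 1866} = - \frac{3313}{-1766} = \left(-3313\right) \left(- \frac{1}{1766}\right) = \frac{3313}{1766}$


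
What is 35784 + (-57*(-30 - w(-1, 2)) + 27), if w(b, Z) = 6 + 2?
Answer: 37977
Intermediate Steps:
w(b, Z) = 8
35784 + (-57*(-30 - w(-1, 2)) + 27) = 35784 + (-57*(-30 - 1*8) + 27) = 35784 + (-57*(-30 - 8) + 27) = 35784 + (-57*(-38) + 27) = 35784 + (2166 + 27) = 35784 + 2193 = 37977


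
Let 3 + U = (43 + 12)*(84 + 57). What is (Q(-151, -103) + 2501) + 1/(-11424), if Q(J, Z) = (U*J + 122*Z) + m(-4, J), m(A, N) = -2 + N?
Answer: -13489116481/11424 ≈ -1.1808e+6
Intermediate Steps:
U = 7752 (U = -3 + (43 + 12)*(84 + 57) = -3 + 55*141 = -3 + 7755 = 7752)
Q(J, Z) = -2 + 122*Z + 7753*J (Q(J, Z) = (7752*J + 122*Z) + (-2 + J) = (122*Z + 7752*J) + (-2 + J) = -2 + 122*Z + 7753*J)
(Q(-151, -103) + 2501) + 1/(-11424) = ((-2 + 122*(-103) + 7753*(-151)) + 2501) + 1/(-11424) = ((-2 - 12566 - 1170703) + 2501) - 1/11424 = (-1183271 + 2501) - 1/11424 = -1180770 - 1/11424 = -13489116481/11424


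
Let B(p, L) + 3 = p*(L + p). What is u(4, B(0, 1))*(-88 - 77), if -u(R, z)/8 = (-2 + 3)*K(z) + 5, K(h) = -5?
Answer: 0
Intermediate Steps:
B(p, L) = -3 + p*(L + p)
u(R, z) = 0 (u(R, z) = -8*((-2 + 3)*(-5) + 5) = -8*(1*(-5) + 5) = -8*(-5 + 5) = -8*0 = 0)
u(4, B(0, 1))*(-88 - 77) = 0*(-88 - 77) = 0*(-165) = 0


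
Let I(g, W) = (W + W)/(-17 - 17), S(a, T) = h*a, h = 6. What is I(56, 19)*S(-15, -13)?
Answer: 1710/17 ≈ 100.59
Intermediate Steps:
S(a, T) = 6*a
I(g, W) = -W/17 (I(g, W) = (2*W)/(-34) = (2*W)*(-1/34) = -W/17)
I(56, 19)*S(-15, -13) = (-1/17*19)*(6*(-15)) = -19/17*(-90) = 1710/17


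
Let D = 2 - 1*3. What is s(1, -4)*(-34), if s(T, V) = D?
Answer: 34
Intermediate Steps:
D = -1 (D = 2 - 3 = -1)
s(T, V) = -1
s(1, -4)*(-34) = -1*(-34) = 34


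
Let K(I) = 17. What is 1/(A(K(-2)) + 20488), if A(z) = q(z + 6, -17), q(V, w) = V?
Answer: 1/20511 ≈ 4.8754e-5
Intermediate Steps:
A(z) = 6 + z (A(z) = z + 6 = 6 + z)
1/(A(K(-2)) + 20488) = 1/((6 + 17) + 20488) = 1/(23 + 20488) = 1/20511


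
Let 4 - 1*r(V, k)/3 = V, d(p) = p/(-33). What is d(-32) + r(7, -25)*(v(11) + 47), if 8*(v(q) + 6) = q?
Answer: -100427/264 ≈ -380.41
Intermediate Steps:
d(p) = -p/33 (d(p) = p*(-1/33) = -p/33)
r(V, k) = 12 - 3*V
v(q) = -6 + q/8
d(-32) + r(7, -25)*(v(11) + 47) = -1/33*(-32) + (12 - 3*7)*((-6 + (⅛)*11) + 47) = 32/33 + (12 - 21)*((-6 + 11/8) + 47) = 32/33 - 9*(-37/8 + 47) = 32/33 - 9*339/8 = 32/33 - 3051/8 = -100427/264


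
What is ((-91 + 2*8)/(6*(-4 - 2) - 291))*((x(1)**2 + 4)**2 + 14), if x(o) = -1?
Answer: 975/109 ≈ 8.9449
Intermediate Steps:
((-91 + 2*8)/(6*(-4 - 2) - 291))*((x(1)**2 + 4)**2 + 14) = ((-91 + 2*8)/(6*(-4 - 2) - 291))*(((-1)**2 + 4)**2 + 14) = ((-91 + 16)/(6*(-6) - 291))*((1 + 4)**2 + 14) = (-75/(-36 - 291))*(5**2 + 14) = (-75/(-327))*(25 + 14) = -75*(-1/327)*39 = (25/109)*39 = 975/109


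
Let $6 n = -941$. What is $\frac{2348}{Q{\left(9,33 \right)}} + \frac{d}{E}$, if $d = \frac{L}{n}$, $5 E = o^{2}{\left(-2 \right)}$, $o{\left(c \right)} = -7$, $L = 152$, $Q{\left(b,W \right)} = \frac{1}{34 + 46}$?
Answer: $\frac{8661110000}{46109} \approx 1.8784 \cdot 10^{5}$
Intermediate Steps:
$Q{\left(b,W \right)} = \frac{1}{80}$
$n = - \frac{941}{6}$ ($n = \frac{1}{6} \left(-941\right) = - \frac{941}{6} \approx -156.83$)
$E = \frac{49}{5}$ ($E = \frac{\left(-7\right)^{2}}{5} = \frac{1}{5} \cdot 49 = \frac{49}{5} \approx 9.8$)
$d = - \frac{912}{941}$ ($d = \frac{152}{- \frac{941}{6}} = 152 \left(- \frac{6}{941}\right) = - \frac{912}{941} \approx -0.96918$)
$\frac{2348}{Q{\left(9,33 \right)}} + \frac{d}{E} = 2348 \frac{1}{\frac{1}{80}} - \frac{912}{941 \cdot \frac{49}{5}} = 2348 \cdot 80 - \frac{4560}{46109} = 187840 - \frac{4560}{46109} = \frac{8661110000}{46109}$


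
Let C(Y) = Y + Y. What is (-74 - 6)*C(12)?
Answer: -1920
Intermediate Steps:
C(Y) = 2*Y
(-74 - 6)*C(12) = (-74 - 6)*(2*12) = -80*24 = -1920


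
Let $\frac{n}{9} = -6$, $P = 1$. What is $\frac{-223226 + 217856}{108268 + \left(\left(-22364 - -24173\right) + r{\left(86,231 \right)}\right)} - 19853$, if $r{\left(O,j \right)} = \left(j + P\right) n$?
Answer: $- \frac{1936645667}{97549} \approx -19853.0$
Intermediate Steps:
$n = -54$ ($n = 9 \left(-6\right) = -54$)
$r{\left(O,j \right)} = -54 - 54 j$ ($r{\left(O,j \right)} = \left(j + 1\right) \left(-54\right) = \left(1 + j\right) \left(-54\right) = -54 - 54 j$)
$\frac{-223226 + 217856}{108268 + \left(\left(-22364 - -24173\right) + r{\left(86,231 \right)}\right)} - 19853 = \frac{-223226 + 217856}{108268 - 10719} - 19853 = - \frac{5370}{108268 + \left(\left(-22364 + 24173\right) - 12528\right)} - 19853 = - \frac{5370}{108268 + \left(1809 - 12528\right)} - 19853 = - \frac{5370}{108268 - 10719} - 19853 = - \frac{5370}{97549} - 19853 = - \frac{1936645667}{97549}$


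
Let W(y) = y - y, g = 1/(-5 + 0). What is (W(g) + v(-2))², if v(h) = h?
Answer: 4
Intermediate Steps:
g = -⅕ (g = 1/(-5) = -⅕ ≈ -0.20000)
W(y) = 0
(W(g) + v(-2))² = (0 - 2)² = (-2)² = 4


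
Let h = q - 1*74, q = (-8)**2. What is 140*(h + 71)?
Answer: 8540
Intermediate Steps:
q = 64
h = -10 (h = 64 - 1*74 = 64 - 74 = -10)
140*(h + 71) = 140*(-10 + 71) = 140*61 = 8540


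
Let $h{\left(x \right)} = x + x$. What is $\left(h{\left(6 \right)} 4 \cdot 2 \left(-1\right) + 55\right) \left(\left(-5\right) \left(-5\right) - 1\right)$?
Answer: $-984$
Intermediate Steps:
$h{\left(x \right)} = 2 x$
$\left(h{\left(6 \right)} 4 \cdot 2 \left(-1\right) + 55\right) \left(\left(-5\right) \left(-5\right) - 1\right) = \left(2 \cdot 6 \cdot 4 \cdot 2 \left(-1\right) + 55\right) \left(\left(-5\right) \left(-5\right) - 1\right) = \left(12 \cdot 4 \cdot 2 \left(-1\right) + 55\right) \left(25 - 1\right) = \left(48 \cdot 2 \left(-1\right) + 55\right) 24 = \left(96 \left(-1\right) + 55\right) 24 = \left(-96 + 55\right) 24 = \left(-41\right) 24 = -984$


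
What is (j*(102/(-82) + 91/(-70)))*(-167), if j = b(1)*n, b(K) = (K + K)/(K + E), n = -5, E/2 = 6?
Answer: -174181/533 ≈ -326.79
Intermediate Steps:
E = 12 (E = 2*6 = 12)
b(K) = 2*K/(12 + K) (b(K) = (K + K)/(K + 12) = (2*K)/(12 + K) = 2*K/(12 + K))
j = -10/13 (j = (2*1/(12 + 1))*(-5) = (2*1/13)*(-5) = (2*1*(1/13))*(-5) = (2/13)*(-5) = -10/13 ≈ -0.76923)
(j*(102/(-82) + 91/(-70)))*(-167) = -10*(102/(-82) + 91/(-70))/13*(-167) = -10*(102*(-1/82) + 91*(-1/70))/13*(-167) = -10*(-51/41 - 13/10)/13*(-167) = -10/13*(-1043/410)*(-167) = (1043/533)*(-167) = -174181/533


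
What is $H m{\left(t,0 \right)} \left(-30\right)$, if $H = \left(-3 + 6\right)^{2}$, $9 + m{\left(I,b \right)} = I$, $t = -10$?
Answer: $5130$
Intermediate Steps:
$m{\left(I,b \right)} = -9 + I$
$H = 9$ ($H = 3^{2} = 9$)
$H m{\left(t,0 \right)} \left(-30\right) = 9 \left(-9 - 10\right) \left(-30\right) = 9 \left(-19\right) \left(-30\right) = \left(-171\right) \left(-30\right) = 5130$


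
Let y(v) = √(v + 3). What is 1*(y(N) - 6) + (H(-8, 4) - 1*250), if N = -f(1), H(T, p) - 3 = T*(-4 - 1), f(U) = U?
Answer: -213 + √2 ≈ -211.59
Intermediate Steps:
H(T, p) = 3 - 5*T (H(T, p) = 3 + T*(-4 - 1) = 3 + T*(-5) = 3 - 5*T)
N = -1 (N = -1*1 = -1)
y(v) = √(3 + v)
1*(y(N) - 6) + (H(-8, 4) - 1*250) = 1*(√(3 - 1) - 6) + ((3 - 5*(-8)) - 1*250) = 1*(√2 - 6) + ((3 + 40) - 250) = 1*(-6 + √2) + (43 - 250) = (-6 + √2) - 207 = -213 + √2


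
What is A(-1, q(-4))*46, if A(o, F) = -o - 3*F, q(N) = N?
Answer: 598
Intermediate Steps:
A(-1, q(-4))*46 = (-1*(-1) - 3*(-4))*46 = (1 + 12)*46 = 13*46 = 598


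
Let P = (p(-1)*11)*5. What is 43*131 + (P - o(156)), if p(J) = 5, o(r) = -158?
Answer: 6066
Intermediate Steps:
P = 275 (P = (5*11)*5 = 55*5 = 275)
43*131 + (P - o(156)) = 43*131 + (275 - 1*(-158)) = 5633 + (275 + 158) = 5633 + 433 = 6066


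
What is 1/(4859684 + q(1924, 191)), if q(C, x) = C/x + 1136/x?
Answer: 191/928202704 ≈ 2.0577e-7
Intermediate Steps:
q(C, x) = 1136/x + C/x
1/(4859684 + q(1924, 191)) = 1/(4859684 + (1136 + 1924)/191) = 1/(4859684 + (1/191)*3060) = 1/(4859684 + 3060/191) = 1/(928202704/191) = 191/928202704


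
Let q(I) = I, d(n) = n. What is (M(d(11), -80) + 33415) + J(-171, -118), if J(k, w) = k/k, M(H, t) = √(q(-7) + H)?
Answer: 33418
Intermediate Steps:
M(H, t) = √(-7 + H)
J(k, w) = 1
(M(d(11), -80) + 33415) + J(-171, -118) = (√(-7 + 11) + 33415) + 1 = (√4 + 33415) + 1 = (2 + 33415) + 1 = 33417 + 1 = 33418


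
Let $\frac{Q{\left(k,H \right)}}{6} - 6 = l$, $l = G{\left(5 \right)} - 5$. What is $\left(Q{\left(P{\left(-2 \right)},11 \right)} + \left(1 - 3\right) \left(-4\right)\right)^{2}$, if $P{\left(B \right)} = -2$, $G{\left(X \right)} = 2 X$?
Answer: $5476$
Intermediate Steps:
$l = 5$ ($l = 2 \cdot 5 - 5 = 10 - 5 = 5$)
$Q{\left(k,H \right)} = 66$ ($Q{\left(k,H \right)} = 36 + 6 \cdot 5 = 36 + 30 = 66$)
$\left(Q{\left(P{\left(-2 \right)},11 \right)} + \left(1 - 3\right) \left(-4\right)\right)^{2} = \left(66 + \left(1 - 3\right) \left(-4\right)\right)^{2} = \left(66 - -8\right)^{2} = \left(66 + 8\right)^{2} = 74^{2} = 5476$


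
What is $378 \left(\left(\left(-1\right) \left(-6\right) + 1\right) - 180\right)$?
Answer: $-65394$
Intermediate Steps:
$378 \left(\left(\left(-1\right) \left(-6\right) + 1\right) - 180\right) = 378 \left(\left(6 + 1\right) - 180\right) = 378 \left(7 - 180\right) = 378 \left(-173\right) = -65394$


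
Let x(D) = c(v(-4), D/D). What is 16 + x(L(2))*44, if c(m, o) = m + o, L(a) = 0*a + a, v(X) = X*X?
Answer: 764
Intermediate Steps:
v(X) = X²
L(a) = a (L(a) = 0 + a = a)
x(D) = 17 (x(D) = (-4)² + D/D = 16 + 1 = 17)
16 + x(L(2))*44 = 16 + 17*44 = 16 + 748 = 764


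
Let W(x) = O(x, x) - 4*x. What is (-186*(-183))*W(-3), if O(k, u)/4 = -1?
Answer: 272304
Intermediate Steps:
O(k, u) = -4 (O(k, u) = 4*(-1) = -4)
W(x) = -4 - 4*x
(-186*(-183))*W(-3) = (-186*(-183))*(-4 - 4*(-3)) = 34038*(-4 + 12) = 34038*8 = 272304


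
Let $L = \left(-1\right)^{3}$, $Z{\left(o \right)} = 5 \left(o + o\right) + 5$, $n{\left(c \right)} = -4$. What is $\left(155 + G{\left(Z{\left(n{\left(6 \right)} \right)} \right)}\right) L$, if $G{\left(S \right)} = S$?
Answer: $-120$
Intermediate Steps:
$Z{\left(o \right)} = 5 + 10 o$ ($Z{\left(o \right)} = 5 \cdot 2 o + 5 = 10 o + 5 = 5 + 10 o$)
$L = -1$
$\left(155 + G{\left(Z{\left(n{\left(6 \right)} \right)} \right)}\right) L = \left(155 + \left(5 + 10 \left(-4\right)\right)\right) \left(-1\right) = \left(155 + \left(5 - 40\right)\right) \left(-1\right) = \left(155 - 35\right) \left(-1\right) = 120 \left(-1\right) = -120$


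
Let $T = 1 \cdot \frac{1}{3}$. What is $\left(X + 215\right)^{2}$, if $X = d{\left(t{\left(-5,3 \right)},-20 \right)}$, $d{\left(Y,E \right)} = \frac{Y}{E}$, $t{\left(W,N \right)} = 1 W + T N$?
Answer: $\frac{1157776}{25} \approx 46311.0$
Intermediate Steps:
$T = \frac{1}{3}$ ($T = 1 \cdot \frac{1}{3} = \frac{1}{3} \approx 0.33333$)
$t{\left(W,N \right)} = W + \frac{N}{3}$ ($t{\left(W,N \right)} = 1 W + \frac{N}{3} = W + \frac{N}{3}$)
$X = \frac{1}{5}$ ($X = \frac{-5 + \frac{1}{3} \cdot 3}{-20} = \left(-5 + 1\right) \left(- \frac{1}{20}\right) = \left(-4\right) \left(- \frac{1}{20}\right) = \frac{1}{5} \approx 0.2$)
$\left(X + 215\right)^{2} = \left(\frac{1}{5} + 215\right)^{2} = \left(\frac{1076}{5}\right)^{2} = \frac{1157776}{25}$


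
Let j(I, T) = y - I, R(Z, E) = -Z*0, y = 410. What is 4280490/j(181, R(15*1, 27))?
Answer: 4280490/229 ≈ 18692.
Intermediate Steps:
R(Z, E) = 0
j(I, T) = 410 - I
4280490/j(181, R(15*1, 27)) = 4280490/(410 - 1*181) = 4280490/(410 - 181) = 4280490/229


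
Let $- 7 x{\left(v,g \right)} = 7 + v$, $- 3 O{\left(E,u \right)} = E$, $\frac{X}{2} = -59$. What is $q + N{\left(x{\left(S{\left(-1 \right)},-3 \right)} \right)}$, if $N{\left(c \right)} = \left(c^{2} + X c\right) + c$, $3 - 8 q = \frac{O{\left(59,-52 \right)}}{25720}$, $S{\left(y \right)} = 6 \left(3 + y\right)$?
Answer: $\frac{9839677571}{30246720} \approx 325.31$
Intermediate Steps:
$X = -118$ ($X = 2 \left(-59\right) = -118$)
$S{\left(y \right)} = 18 + 6 y$
$O{\left(E,u \right)} = - \frac{E}{3}$
$x{\left(v,g \right)} = -1 - \frac{v}{7}$ ($x{\left(v,g \right)} = - \frac{7 + v}{7} = -1 - \frac{v}{7}$)
$q = \frac{231539}{617280}$ ($q = \frac{3}{8} - \frac{\left(- \frac{1}{3}\right) 59 \cdot \frac{1}{25720}}{8} = \frac{3}{8} - \frac{\left(- \frac{59}{3}\right) \frac{1}{25720}}{8} = \frac{3}{8} - - \frac{59}{617280} = \frac{3}{8} + \frac{59}{617280} = \frac{231539}{617280} \approx 0.3751$)
$N{\left(c \right)} = c^{2} - 117 c$ ($N{\left(c \right)} = \left(c^{2} - 118 c\right) + c = c^{2} - 117 c$)
$q + N{\left(x{\left(S{\left(-1 \right)},-3 \right)} \right)} = \frac{231539}{617280} + \left(-1 - \frac{18 + 6 \left(-1\right)}{7}\right) \left(-117 - \left(1 + \frac{18 + 6 \left(-1\right)}{7}\right)\right) = \frac{231539}{617280} + \left(-1 - \frac{18 - 6}{7}\right) \left(-117 - \left(1 + \frac{18 - 6}{7}\right)\right) = \frac{231539}{617280} + \left(-1 - \frac{12}{7}\right) \left(-117 - \frac{19}{7}\right) = \frac{231539}{617280} - \frac{19 \left(-117 - \frac{19}{7}\right)}{7} = \frac{231539}{617280} - - \frac{15922}{49} = \frac{231539}{617280} + \frac{15922}{49} = \frac{9839677571}{30246720}$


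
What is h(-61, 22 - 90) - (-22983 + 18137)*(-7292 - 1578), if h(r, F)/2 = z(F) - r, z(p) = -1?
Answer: -42983900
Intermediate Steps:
h(r, F) = -2 - 2*r (h(r, F) = 2*(-1 - r) = -2 - 2*r)
h(-61, 22 - 90) - (-22983 + 18137)*(-7292 - 1578) = (-2 - 2*(-61)) - (-22983 + 18137)*(-7292 - 1578) = (-2 + 122) - (-4846)*(-8870) = 120 - 1*42984020 = 120 - 42984020 = -42983900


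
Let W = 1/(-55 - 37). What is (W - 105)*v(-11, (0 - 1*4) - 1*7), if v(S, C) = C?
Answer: 106271/92 ≈ 1155.1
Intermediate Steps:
W = -1/92 (W = 1/(-92) = -1/92 ≈ -0.010870)
(W - 105)*v(-11, (0 - 1*4) - 1*7) = (-1/92 - 105)*((0 - 1*4) - 1*7) = -9661*((0 - 4) - 7)/92 = -9661*(-4 - 7)/92 = -9661/92*(-11) = 106271/92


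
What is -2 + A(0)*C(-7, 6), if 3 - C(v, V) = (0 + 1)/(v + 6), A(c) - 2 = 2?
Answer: 14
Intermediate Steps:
A(c) = 4 (A(c) = 2 + 2 = 4)
C(v, V) = 3 - 1/(6 + v) (C(v, V) = 3 - (0 + 1)/(v + 6) = 3 - 1/(6 + v))
-2 + A(0)*C(-7, 6) = -2 + 4*((17 + 3*(-7))/(6 - 7)) = -2 + 4*((17 - 21)/(-1)) = -2 + 4*(-1*(-4)) = -2 + 4*4 = -2 + 16 = 14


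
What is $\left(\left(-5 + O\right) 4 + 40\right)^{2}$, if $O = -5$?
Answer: $0$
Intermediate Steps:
$\left(\left(-5 + O\right) 4 + 40\right)^{2} = \left(\left(-5 - 5\right) 4 + 40\right)^{2} = \left(\left(-10\right) 4 + 40\right)^{2} = \left(-40 + 40\right)^{2} = 0^{2} = 0$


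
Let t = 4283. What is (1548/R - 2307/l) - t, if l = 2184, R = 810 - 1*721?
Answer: -276445633/64792 ≈ -4266.7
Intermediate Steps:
R = 89 (R = 810 - 721 = 89)
(1548/R - 2307/l) - t = (1548/89 - 2307/2184) - 1*4283 = (1548*(1/89) - 2307*1/2184) - 4283 = (1548/89 - 769/728) - 4283 = 1058503/64792 - 4283 = -276445633/64792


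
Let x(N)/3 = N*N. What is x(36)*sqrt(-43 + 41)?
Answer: 3888*I*sqrt(2) ≈ 5498.5*I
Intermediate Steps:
x(N) = 3*N**2 (x(N) = 3*(N*N) = 3*N**2)
x(36)*sqrt(-43 + 41) = (3*36**2)*sqrt(-43 + 41) = (3*1296)*sqrt(-2) = 3888*(I*sqrt(2)) = 3888*I*sqrt(2)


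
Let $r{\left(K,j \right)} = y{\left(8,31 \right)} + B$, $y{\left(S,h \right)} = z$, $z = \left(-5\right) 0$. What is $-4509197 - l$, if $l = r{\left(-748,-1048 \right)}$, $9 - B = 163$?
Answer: $-4509043$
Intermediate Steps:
$B = -154$ ($B = 9 - 163 = -154$)
$z = 0$
$y{\left(S,h \right)} = 0$
$r{\left(K,j \right)} = -154$ ($r{\left(K,j \right)} = 0 - 154 = -154$)
$l = -154$
$-4509197 - l = -4509197 - -154 = -4509197 + 154 = -4509043$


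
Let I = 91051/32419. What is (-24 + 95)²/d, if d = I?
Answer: 163424179/91051 ≈ 1794.9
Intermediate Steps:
I = 91051/32419 (I = 91051*(1/32419) = 91051/32419 ≈ 2.8086)
d = 91051/32419 ≈ 2.8086
(-24 + 95)²/d = (-24 + 95)²/(91051/32419) = 71²*(32419/91051) = 5041*(32419/91051) = 163424179/91051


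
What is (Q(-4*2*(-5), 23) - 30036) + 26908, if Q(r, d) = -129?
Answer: -3257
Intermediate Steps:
(Q(-4*2*(-5), 23) - 30036) + 26908 = (-129 - 30036) + 26908 = -30165 + 26908 = -3257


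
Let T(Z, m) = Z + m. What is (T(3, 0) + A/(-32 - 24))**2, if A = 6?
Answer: 6561/784 ≈ 8.3686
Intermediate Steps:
(T(3, 0) + A/(-32 - 24))**2 = ((3 + 0) + 6/(-32 - 24))**2 = (3 + 6/(-56))**2 = (3 - 1/56*6)**2 = (3 - 3/28)**2 = (81/28)**2 = 6561/784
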